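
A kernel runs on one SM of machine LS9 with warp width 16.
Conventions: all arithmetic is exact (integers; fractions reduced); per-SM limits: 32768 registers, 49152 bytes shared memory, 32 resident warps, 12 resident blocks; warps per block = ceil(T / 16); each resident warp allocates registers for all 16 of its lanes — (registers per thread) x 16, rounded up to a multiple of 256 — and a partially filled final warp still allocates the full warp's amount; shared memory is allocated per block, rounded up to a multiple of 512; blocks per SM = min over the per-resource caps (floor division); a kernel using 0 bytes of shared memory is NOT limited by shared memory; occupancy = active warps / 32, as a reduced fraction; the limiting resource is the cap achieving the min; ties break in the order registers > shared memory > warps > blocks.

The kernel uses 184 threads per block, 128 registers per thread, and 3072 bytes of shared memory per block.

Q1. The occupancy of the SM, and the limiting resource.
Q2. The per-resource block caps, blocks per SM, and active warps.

Answer: occupancy 3/8, limited by registers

registers: 1 block
shared memory: 16 blocks
warps: 2 blocks
blocks: 12 blocks

Answer: 1 block, 12 active warps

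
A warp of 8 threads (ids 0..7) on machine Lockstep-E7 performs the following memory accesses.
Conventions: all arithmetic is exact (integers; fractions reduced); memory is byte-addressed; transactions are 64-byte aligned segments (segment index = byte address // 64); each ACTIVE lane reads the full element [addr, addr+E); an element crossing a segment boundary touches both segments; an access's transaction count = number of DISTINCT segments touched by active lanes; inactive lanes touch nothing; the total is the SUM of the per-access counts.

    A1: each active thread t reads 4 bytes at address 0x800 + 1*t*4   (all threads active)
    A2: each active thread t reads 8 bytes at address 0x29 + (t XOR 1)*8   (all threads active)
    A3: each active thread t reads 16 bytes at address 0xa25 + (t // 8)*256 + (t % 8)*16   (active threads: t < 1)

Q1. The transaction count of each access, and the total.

A1: 1 transaction
A2: 2 transactions
A3: 1 transaction

Answer: 1,2,1; total 4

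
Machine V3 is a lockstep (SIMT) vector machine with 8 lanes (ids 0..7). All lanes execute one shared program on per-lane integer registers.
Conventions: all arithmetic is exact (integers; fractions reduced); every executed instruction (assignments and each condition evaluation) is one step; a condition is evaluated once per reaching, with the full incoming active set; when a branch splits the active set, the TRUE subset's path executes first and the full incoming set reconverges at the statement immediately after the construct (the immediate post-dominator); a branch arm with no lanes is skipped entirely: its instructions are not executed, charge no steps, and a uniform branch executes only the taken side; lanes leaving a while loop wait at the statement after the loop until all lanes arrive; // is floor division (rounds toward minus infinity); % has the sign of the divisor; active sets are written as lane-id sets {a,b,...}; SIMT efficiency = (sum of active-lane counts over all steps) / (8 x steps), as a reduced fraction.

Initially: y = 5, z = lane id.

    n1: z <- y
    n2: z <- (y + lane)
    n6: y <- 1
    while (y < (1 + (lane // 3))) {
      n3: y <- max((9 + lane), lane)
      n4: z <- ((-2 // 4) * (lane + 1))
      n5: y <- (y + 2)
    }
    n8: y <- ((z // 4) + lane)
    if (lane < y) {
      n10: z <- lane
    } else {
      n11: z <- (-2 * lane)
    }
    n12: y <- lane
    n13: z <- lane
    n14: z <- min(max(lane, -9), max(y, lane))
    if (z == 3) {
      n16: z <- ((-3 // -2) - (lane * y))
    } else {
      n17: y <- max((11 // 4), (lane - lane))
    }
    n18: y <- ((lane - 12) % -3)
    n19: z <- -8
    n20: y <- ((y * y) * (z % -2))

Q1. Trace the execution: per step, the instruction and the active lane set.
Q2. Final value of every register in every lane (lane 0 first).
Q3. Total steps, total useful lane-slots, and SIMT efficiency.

step 0: z <- y                       {0,1,2,3,4,5,6,7}
step 1: z <- (y + lane)              {0,1,2,3,4,5,6,7}
step 2: y <- 1                       {0,1,2,3,4,5,6,7}
step 3: eval (y < (1 + (lane // 3))) {0,1,2,3,4,5,6,7}
step 4: y <- max((9 + lane), lane)   {3,4,5,6,7}
step 5: z <- ((-2 // 4) * (lane + 1)) {3,4,5,6,7}
step 6: y <- (y + 2)                 {3,4,5,6,7}
step 7: eval (y < (1 + (lane // 3))) {3,4,5,6,7}
step 8: y <- ((z // 4) + lane)       {0,1,2,3,4,5,6,7}
step 9: eval (lane < y)              {0,1,2,3,4,5,6,7}
step 10: z <- lane                    {0,1,2}
step 11: z <- (-2 * lane)             {3,4,5,6,7}
step 12: y <- lane                    {0,1,2,3,4,5,6,7}
step 13: z <- lane                    {0,1,2,3,4,5,6,7}
step 14: z <- min(max(lane, -9), max(y, lane)) {0,1,2,3,4,5,6,7}
step 15: eval (z == 3)                {0,1,2,3,4,5,6,7}
step 16: z <- ((-3 // -2) - (lane * y)) {3}
step 17: y <- max((11 // 4), (lane - lane)) {0,1,2,4,5,6,7}
step 18: y <- ((lane - 12) % -3)      {0,1,2,3,4,5,6,7}
step 19: z <- -8                      {0,1,2,3,4,5,6,7}
step 20: y <- ((y * y) * (z % -2))    {0,1,2,3,4,5,6,7}

Answer: 21 steps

y: 0,0,0,0,0,0,0,0
z: -8,-8,-8,-8,-8,-8,-8,-8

steps = 21; useful = 140; efficiency = 140/168 = 5/6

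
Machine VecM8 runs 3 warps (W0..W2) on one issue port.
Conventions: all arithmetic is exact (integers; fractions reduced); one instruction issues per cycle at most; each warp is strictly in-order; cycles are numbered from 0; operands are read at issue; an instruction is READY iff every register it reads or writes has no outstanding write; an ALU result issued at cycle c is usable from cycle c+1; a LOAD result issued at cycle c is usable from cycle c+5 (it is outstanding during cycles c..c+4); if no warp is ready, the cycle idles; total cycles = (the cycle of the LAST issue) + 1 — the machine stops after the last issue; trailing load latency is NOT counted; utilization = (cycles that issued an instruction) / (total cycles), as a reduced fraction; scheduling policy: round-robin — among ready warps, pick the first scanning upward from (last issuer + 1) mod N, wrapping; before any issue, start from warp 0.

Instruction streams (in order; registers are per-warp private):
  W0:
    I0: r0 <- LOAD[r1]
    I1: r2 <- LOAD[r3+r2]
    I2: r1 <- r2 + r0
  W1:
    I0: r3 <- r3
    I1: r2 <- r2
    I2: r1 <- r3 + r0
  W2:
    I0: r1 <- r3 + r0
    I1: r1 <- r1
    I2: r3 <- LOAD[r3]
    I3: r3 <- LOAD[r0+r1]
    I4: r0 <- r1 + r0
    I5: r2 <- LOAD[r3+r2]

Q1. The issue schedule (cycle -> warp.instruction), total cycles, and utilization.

cycle 0: W0.I0
cycle 1: W1.I0
cycle 2: W2.I0
cycle 3: W0.I1
cycle 4: W1.I1
cycle 5: W2.I1
cycle 6: W1.I2
cycle 7: W2.I2
cycle 8: W0.I2
cycle 9: idle
cycle 10: idle
cycle 11: idle
cycle 12: W2.I3
cycle 13: W2.I4
cycle 14: idle
cycle 15: idle
cycle 16: idle
cycle 17: W2.I5

Answer: 18 cycles, utilization 2/3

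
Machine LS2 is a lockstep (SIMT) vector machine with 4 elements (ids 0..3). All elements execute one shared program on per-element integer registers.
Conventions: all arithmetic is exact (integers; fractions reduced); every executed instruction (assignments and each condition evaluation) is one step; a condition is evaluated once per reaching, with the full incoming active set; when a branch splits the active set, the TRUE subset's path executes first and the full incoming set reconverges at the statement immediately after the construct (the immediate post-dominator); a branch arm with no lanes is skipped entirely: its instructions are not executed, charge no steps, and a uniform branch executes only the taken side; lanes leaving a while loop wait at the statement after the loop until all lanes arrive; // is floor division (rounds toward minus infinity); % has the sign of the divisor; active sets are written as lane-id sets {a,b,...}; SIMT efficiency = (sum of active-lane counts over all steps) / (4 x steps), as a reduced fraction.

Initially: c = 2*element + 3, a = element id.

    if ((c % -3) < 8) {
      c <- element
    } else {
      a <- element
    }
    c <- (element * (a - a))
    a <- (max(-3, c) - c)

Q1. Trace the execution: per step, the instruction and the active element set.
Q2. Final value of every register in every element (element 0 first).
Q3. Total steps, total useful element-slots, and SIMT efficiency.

step 0: eval ((c % -3) < 8)          {0,1,2,3}
step 1: c <- element                 {0,1,2,3}
step 2: c <- (element * (a - a))     {0,1,2,3}
step 3: a <- (max(-3, c) - c)        {0,1,2,3}

Answer: 4 steps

c: 0,0,0,0
a: 0,0,0,0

steps = 4; useful = 16; efficiency = 16/16 = 1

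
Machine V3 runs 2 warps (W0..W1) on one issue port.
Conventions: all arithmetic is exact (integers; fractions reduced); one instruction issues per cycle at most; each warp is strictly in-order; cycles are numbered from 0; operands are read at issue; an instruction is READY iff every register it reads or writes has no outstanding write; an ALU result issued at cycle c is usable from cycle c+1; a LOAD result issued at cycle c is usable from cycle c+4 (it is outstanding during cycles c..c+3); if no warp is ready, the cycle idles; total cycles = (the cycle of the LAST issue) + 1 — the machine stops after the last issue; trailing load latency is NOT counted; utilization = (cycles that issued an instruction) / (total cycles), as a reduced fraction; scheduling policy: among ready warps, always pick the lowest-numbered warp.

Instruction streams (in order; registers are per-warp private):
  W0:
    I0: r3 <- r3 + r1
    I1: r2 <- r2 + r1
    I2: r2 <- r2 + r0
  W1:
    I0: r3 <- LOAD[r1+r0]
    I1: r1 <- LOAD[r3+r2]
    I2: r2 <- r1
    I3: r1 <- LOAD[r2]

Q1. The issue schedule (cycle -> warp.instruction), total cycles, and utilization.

cycle 0: W0.I0
cycle 1: W0.I1
cycle 2: W0.I2
cycle 3: W1.I0
cycle 4: idle
cycle 5: idle
cycle 6: idle
cycle 7: W1.I1
cycle 8: idle
cycle 9: idle
cycle 10: idle
cycle 11: W1.I2
cycle 12: W1.I3

Answer: 13 cycles, utilization 7/13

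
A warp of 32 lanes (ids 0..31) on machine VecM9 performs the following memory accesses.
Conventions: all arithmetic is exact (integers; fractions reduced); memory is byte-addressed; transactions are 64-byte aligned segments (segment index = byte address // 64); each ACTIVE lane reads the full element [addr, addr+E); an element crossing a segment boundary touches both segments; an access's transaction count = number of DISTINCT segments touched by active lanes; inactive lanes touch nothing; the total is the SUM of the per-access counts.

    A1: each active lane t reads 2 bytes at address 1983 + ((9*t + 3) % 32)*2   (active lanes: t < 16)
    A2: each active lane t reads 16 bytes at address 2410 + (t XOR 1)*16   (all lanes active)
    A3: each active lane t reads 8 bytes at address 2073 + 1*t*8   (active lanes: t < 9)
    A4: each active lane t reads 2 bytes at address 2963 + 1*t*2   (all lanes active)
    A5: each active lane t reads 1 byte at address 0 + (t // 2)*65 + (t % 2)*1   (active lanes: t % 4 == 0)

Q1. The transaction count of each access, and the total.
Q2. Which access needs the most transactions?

A1: 1 transaction
A2: 9 transactions
A3: 2 transactions
A4: 2 transactions
A5: 8 transactions

Answer: 1,9,2,2,8; total 22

Answer: A2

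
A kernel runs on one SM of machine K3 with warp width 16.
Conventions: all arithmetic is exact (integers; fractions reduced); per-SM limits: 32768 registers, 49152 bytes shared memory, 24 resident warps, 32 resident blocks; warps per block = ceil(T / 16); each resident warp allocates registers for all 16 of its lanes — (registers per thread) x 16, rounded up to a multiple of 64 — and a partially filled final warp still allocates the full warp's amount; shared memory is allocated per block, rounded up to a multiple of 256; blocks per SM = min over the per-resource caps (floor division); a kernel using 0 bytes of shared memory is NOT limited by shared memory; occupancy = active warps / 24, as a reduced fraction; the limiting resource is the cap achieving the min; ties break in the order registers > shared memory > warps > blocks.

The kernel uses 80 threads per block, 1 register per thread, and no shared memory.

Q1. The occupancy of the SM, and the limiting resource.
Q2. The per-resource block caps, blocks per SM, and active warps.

Answer: occupancy 5/6, limited by warps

registers: 102 blocks
shared memory: no limit (kernel uses none)
warps: 4 blocks
blocks: 32 blocks

Answer: 4 blocks, 20 active warps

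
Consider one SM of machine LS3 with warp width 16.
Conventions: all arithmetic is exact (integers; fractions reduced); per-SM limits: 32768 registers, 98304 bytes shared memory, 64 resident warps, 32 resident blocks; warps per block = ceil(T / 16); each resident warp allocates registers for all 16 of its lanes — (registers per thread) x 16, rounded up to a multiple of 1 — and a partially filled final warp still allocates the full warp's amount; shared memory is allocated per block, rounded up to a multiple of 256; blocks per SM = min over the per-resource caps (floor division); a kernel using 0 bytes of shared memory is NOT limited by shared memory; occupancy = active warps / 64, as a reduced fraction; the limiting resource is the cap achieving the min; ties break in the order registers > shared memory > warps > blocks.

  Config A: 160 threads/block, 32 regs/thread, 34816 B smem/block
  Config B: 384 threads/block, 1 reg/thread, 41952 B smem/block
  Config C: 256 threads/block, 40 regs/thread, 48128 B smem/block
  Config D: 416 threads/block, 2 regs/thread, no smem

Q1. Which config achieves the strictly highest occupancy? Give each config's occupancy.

occupancies: A 5/16, B 3/4, C 1/2, D 13/16

Answer: D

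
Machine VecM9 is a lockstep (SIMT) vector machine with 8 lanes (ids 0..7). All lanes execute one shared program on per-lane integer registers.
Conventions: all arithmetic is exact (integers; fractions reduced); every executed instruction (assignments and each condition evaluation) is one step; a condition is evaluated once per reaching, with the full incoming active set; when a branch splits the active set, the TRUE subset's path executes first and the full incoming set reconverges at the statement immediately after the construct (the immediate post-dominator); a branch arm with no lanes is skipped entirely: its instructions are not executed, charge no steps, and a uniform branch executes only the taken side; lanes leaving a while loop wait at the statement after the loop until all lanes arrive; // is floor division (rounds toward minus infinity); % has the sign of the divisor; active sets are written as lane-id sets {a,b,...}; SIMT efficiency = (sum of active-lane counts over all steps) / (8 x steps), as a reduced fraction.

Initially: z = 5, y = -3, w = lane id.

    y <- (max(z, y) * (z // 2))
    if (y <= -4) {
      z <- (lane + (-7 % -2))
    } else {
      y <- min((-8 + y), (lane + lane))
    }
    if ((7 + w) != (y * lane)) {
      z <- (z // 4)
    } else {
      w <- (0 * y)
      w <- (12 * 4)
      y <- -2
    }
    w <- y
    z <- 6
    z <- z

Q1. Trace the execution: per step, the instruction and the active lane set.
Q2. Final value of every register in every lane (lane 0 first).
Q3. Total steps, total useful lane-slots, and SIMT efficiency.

step 0: y <- (max(z, y) * (z // 2))  {0,1,2,3,4,5,6,7}
step 1: eval (y <= -4)               {0,1,2,3,4,5,6,7}
step 2: y <- min((-8 + y), (lane + lane)) {0,1,2,3,4,5,6,7}
step 3: eval ((7 + w) != (y * lane)) {0,1,2,3,4,5,6,7}
step 4: z <- (z // 4)                {0,1,2,3,4,5,6}
step 5: w <- (0 * y)                 {7}
step 6: w <- (12 * 4)                {7}
step 7: y <- -2                      {7}
step 8: w <- y                       {0,1,2,3,4,5,6,7}
step 9: z <- 6                       {0,1,2,3,4,5,6,7}
step 10: z <- z                       {0,1,2,3,4,5,6,7}

Answer: 11 steps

z: 6,6,6,6,6,6,6,6
y: 0,2,2,2,2,2,2,-2
w: 0,2,2,2,2,2,2,-2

steps = 11; useful = 66; efficiency = 66/88 = 3/4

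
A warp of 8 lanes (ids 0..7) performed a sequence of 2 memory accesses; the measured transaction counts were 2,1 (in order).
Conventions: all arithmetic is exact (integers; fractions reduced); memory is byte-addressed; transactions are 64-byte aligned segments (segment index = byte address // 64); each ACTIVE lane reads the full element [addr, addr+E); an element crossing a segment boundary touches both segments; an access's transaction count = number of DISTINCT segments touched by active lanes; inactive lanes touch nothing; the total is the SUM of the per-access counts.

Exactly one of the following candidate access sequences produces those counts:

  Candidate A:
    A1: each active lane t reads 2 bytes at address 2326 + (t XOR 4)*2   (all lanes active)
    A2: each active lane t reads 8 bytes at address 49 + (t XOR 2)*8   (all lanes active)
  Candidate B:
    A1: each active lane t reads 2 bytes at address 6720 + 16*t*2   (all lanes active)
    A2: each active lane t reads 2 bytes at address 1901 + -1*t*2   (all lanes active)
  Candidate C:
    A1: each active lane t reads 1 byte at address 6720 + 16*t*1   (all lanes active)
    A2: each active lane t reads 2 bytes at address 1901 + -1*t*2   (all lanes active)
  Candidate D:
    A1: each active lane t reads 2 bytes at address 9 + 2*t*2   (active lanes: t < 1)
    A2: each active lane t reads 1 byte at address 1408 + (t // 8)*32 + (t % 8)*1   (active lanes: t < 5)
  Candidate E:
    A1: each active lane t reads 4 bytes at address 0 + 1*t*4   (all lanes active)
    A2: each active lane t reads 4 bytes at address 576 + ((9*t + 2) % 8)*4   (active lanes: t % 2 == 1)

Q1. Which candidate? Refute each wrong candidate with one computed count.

A: A1 gives 1 transaction, not 2
B: A1 gives 4 transactions, not 2
D: A1 gives 1 transaction, not 2
E: A1 gives 1 transaction, not 2
C: all counts match (2,1)

Answer: C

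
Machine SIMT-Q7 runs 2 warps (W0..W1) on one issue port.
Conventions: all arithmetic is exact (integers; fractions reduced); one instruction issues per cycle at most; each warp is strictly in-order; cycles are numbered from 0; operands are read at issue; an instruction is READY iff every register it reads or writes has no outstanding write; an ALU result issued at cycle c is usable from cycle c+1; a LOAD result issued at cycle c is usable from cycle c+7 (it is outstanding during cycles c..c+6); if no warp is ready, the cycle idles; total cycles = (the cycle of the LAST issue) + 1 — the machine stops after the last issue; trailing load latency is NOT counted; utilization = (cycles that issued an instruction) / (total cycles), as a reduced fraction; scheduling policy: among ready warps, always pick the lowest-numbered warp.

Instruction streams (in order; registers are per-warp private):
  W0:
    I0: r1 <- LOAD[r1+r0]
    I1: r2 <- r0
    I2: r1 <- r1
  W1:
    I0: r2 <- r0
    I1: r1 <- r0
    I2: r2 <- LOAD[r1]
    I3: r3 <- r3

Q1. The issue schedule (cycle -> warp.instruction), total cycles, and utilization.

cycle 0: W0.I0
cycle 1: W0.I1
cycle 2: W1.I0
cycle 3: W1.I1
cycle 4: W1.I2
cycle 5: W1.I3
cycle 6: idle
cycle 7: W0.I2

Answer: 8 cycles, utilization 7/8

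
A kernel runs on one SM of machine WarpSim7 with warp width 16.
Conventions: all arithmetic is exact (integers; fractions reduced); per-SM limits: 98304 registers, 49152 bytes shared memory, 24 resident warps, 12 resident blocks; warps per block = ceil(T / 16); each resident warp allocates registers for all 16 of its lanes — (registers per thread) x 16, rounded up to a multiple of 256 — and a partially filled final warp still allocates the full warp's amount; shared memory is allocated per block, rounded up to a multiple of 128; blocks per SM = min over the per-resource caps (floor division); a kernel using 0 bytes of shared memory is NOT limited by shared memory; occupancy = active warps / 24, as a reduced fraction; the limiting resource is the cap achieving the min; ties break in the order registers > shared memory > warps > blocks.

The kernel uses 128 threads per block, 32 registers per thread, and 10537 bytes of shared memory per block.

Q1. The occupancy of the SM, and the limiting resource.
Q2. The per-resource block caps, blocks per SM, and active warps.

Answer: occupancy 1, limited by warps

registers: 24 blocks
shared memory: 4 blocks
warps: 3 blocks
blocks: 12 blocks

Answer: 3 blocks, 24 active warps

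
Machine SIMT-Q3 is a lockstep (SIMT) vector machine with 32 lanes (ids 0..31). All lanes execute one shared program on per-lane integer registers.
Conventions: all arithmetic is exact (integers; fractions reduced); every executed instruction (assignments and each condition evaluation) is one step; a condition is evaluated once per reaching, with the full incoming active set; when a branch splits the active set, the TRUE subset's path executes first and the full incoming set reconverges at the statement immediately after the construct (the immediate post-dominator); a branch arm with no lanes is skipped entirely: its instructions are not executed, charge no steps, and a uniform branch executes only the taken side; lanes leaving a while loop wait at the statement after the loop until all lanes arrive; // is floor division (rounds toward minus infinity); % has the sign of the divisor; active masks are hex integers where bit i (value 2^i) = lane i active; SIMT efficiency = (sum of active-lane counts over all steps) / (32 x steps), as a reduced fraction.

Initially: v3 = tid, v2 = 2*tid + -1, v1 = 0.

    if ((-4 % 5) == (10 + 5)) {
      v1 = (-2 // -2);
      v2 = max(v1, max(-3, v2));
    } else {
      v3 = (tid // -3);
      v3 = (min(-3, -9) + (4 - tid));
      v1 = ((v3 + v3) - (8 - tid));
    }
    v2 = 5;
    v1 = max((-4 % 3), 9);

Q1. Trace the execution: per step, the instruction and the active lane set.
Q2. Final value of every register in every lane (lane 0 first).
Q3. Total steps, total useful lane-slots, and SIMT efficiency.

step 0: eval ((-4 % 5) == (10 + 5))  0xffffffff
step 1: v3 <- (tid // -3)            0xffffffff
step 2: v3 <- (min(-3, -9) + (4 - tid)) 0xffffffff
step 3: v1 <- ((v3 + v3) - (8 - tid)) 0xffffffff
step 4: v2 <- 5                      0xffffffff
step 5: v1 <- max((-4 % 3), 9)       0xffffffff

Answer: 6 steps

v3: -5,-6,-7,-8,-9,-10,-11,-12,-13,-14,-15,-16,-17,-18,-19,-20,-21,-22,-23,-24,-25,-26,-27,-28,-29,-30,-31,-32,-33,-34,-35,-36
v2: 5,5,5,5,5,5,5,5,5,5,5,5,5,5,5,5,5,5,5,5,5,5,5,5,5,5,5,5,5,5,5,5
v1: 9,9,9,9,9,9,9,9,9,9,9,9,9,9,9,9,9,9,9,9,9,9,9,9,9,9,9,9,9,9,9,9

steps = 6; useful = 192; efficiency = 192/192 = 1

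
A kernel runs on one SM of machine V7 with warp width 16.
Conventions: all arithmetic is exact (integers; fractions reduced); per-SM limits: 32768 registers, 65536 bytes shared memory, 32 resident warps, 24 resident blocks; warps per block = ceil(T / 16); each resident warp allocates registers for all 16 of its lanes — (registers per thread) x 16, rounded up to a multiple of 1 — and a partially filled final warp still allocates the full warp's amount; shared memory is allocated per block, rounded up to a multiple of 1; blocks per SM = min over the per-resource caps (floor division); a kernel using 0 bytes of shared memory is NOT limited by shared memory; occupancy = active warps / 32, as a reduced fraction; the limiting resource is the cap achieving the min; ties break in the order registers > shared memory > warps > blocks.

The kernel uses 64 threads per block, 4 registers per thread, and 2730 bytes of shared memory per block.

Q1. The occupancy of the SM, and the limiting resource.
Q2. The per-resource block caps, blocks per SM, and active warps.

Answer: occupancy 1, limited by warps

registers: 128 blocks
shared memory: 24 blocks
warps: 8 blocks
blocks: 24 blocks

Answer: 8 blocks, 32 active warps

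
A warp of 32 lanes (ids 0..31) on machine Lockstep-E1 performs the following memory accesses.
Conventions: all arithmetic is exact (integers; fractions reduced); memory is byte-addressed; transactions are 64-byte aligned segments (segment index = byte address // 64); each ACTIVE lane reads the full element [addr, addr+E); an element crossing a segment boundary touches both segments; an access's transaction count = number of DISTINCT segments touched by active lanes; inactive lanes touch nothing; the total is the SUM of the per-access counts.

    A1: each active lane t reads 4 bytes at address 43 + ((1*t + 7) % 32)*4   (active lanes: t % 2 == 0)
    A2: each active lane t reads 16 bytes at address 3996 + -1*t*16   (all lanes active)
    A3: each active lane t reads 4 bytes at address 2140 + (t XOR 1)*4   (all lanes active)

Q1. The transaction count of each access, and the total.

A1: 3 transactions
A2: 9 transactions
A3: 3 transactions

Answer: 3,9,3; total 15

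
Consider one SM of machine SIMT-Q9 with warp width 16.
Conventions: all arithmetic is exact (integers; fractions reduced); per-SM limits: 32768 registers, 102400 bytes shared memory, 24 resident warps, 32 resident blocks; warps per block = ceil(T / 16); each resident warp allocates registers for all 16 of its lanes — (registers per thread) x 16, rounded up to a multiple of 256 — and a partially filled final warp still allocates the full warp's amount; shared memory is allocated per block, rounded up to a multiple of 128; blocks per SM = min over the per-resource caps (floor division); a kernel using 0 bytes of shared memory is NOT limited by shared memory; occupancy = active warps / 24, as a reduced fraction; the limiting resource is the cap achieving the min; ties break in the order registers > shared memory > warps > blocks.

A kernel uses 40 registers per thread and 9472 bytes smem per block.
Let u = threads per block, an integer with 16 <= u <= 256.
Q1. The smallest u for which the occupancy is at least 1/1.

Answer: u = 33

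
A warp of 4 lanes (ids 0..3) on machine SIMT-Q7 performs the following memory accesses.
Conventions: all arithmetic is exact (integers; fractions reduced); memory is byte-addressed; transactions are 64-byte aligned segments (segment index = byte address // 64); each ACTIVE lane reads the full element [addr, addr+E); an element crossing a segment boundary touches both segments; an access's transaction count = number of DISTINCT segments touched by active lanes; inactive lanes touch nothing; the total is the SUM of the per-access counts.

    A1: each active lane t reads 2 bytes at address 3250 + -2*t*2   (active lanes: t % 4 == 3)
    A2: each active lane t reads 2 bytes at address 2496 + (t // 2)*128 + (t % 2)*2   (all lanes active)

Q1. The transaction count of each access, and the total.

A1: 1 transaction
A2: 2 transactions

Answer: 1,2; total 3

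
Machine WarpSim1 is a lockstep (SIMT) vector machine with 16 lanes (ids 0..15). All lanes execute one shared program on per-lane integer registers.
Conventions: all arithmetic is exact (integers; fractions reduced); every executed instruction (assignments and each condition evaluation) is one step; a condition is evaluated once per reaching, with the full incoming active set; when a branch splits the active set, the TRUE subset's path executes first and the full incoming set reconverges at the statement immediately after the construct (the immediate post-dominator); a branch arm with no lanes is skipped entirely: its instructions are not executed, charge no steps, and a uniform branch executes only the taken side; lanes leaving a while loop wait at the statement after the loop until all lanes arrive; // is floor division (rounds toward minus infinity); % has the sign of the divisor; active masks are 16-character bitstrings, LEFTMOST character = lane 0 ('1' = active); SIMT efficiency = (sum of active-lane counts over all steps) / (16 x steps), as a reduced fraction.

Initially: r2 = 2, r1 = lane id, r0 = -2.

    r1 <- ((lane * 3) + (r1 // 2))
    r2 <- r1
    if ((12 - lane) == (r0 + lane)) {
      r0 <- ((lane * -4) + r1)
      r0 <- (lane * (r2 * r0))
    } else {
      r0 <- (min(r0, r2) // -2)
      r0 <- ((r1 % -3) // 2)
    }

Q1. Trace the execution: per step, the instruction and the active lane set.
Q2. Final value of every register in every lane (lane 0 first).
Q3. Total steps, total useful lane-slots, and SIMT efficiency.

step 0: r1 <- ((lane * 3) + (r1 // 2)) 1111111111111111
step 1: r2 <- r1                     1111111111111111
step 2: eval ((12 - lane) == (r0 + lane)) 1111111111111111
step 3: r0 <- ((lane * -4) + r1)     0000000100000000
step 4: r0 <- (lane * (r2 * r0))     0000000100000000
step 5: r0 <- (min(r0, r2) // -2)    1111111011111111
step 6: r0 <- ((r1 % -3) // 2)       1111111011111111

Answer: 7 steps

r2: 0,3,7,10,14,17,21,24,28,31,35,38,42,45,49,52
r1: 0,3,7,10,14,17,21,24,28,31,35,38,42,45,49,52
r0: 0,0,-1,-1,-1,-1,0,-672,-1,-1,-1,-1,0,0,-1,-1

steps = 7; useful = 80; efficiency = 80/112 = 5/7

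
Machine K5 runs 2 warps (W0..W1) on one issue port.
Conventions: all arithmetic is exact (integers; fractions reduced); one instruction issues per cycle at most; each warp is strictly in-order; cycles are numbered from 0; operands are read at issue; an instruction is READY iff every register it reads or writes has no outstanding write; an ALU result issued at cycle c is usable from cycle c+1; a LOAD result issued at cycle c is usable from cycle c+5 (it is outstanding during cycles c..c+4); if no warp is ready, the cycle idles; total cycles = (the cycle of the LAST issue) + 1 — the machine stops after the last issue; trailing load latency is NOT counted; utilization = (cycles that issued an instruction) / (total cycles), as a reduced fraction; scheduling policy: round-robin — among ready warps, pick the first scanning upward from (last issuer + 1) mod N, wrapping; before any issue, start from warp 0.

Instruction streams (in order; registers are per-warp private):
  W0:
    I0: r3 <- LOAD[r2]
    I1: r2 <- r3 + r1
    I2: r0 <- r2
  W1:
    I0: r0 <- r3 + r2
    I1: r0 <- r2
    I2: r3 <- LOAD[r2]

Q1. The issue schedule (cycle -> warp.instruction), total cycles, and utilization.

cycle 0: W0.I0
cycle 1: W1.I0
cycle 2: W1.I1
cycle 3: W1.I2
cycle 4: idle
cycle 5: W0.I1
cycle 6: W0.I2

Answer: 7 cycles, utilization 6/7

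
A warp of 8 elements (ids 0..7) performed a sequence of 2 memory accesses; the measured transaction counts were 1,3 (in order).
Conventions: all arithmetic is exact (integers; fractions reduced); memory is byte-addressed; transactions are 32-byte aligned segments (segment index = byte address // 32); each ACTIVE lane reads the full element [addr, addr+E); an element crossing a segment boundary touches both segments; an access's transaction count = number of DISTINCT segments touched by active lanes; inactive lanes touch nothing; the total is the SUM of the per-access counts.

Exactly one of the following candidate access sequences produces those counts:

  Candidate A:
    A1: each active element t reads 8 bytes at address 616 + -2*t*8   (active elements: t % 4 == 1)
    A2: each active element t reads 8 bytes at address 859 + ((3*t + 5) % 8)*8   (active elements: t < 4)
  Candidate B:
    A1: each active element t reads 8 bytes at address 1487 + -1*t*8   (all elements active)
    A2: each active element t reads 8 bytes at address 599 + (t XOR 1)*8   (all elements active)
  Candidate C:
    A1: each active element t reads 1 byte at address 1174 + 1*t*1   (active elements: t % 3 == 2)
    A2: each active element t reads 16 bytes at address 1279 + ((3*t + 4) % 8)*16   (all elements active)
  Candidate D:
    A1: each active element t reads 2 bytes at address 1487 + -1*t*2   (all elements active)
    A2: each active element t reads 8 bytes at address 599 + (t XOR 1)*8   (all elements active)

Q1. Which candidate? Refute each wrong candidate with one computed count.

A: A1 gives 2 transactions, not 1
B: A1 gives 3 transactions, not 1
C: A2 gives 5 transactions, not 3
D: all counts match (1,3)

Answer: D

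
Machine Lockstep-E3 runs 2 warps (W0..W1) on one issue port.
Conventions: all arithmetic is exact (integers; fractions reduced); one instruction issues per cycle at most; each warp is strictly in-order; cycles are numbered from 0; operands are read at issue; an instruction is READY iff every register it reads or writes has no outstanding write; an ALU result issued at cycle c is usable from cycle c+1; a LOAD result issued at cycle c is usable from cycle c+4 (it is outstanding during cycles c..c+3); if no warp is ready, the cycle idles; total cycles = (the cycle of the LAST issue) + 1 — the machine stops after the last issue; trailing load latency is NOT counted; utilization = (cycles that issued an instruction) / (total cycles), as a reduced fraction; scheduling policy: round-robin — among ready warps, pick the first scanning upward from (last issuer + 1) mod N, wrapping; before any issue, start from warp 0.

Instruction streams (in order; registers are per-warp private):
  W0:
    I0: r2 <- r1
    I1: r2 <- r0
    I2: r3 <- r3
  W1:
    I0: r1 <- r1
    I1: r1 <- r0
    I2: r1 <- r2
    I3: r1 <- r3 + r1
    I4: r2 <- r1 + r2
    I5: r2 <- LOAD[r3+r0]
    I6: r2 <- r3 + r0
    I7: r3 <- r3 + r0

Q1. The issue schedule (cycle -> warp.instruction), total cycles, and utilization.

cycle 0: W0.I0
cycle 1: W1.I0
cycle 2: W0.I1
cycle 3: W1.I1
cycle 4: W0.I2
cycle 5: W1.I2
cycle 6: W1.I3
cycle 7: W1.I4
cycle 8: W1.I5
cycle 9: idle
cycle 10: idle
cycle 11: idle
cycle 12: W1.I6
cycle 13: W1.I7

Answer: 14 cycles, utilization 11/14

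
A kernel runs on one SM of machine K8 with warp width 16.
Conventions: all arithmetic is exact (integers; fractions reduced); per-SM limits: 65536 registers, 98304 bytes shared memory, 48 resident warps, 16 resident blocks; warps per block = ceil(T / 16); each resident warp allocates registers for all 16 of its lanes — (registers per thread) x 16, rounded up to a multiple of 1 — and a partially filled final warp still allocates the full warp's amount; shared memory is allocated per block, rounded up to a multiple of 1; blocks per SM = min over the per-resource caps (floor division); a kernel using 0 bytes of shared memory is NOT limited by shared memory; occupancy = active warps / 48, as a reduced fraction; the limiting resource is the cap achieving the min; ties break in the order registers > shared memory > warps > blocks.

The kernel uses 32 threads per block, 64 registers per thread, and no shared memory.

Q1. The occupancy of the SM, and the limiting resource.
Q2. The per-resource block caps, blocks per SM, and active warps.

Answer: occupancy 2/3, limited by blocks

registers: 32 blocks
shared memory: no limit (kernel uses none)
warps: 24 blocks
blocks: 16 blocks

Answer: 16 blocks, 32 active warps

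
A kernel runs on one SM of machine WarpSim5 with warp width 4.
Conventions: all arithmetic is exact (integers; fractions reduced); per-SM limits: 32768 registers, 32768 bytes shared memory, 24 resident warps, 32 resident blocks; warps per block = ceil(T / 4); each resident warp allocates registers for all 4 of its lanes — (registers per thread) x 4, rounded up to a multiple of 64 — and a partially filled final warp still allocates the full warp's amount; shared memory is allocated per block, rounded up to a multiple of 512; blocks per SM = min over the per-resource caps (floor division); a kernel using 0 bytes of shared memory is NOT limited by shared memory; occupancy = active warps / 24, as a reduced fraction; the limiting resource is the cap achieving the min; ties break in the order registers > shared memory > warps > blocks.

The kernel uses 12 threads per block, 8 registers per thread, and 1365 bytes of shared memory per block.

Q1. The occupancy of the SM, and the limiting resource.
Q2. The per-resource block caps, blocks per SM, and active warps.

Answer: occupancy 1, limited by warps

registers: 170 blocks
shared memory: 21 blocks
warps: 8 blocks
blocks: 32 blocks

Answer: 8 blocks, 24 active warps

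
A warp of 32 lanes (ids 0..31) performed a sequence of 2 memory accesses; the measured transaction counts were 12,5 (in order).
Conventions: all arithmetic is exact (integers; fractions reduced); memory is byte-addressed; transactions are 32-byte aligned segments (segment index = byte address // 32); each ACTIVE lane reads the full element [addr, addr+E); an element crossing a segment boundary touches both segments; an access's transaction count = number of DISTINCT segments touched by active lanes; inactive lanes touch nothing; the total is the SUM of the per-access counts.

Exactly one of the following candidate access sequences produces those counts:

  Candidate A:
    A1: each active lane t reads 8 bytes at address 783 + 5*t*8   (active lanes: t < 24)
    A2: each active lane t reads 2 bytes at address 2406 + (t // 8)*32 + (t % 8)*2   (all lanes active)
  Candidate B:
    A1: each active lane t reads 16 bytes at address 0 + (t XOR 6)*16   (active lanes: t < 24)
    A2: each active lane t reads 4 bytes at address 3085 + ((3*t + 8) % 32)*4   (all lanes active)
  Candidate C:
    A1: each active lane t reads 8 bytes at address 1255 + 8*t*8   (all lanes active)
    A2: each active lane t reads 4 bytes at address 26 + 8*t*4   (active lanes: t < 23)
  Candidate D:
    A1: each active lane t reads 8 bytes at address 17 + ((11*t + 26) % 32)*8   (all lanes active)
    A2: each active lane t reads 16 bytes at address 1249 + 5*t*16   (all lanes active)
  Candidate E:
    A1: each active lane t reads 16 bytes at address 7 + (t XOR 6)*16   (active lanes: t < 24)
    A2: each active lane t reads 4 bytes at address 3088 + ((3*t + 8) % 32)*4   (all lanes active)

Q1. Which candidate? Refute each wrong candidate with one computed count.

A: A1 gives 30 transactions, not 12
C: A1 gives 32 transactions, not 12
D: A1 gives 9 transactions, not 12
E: A1 gives 13 transactions, not 12
B: all counts match (12,5)

Answer: B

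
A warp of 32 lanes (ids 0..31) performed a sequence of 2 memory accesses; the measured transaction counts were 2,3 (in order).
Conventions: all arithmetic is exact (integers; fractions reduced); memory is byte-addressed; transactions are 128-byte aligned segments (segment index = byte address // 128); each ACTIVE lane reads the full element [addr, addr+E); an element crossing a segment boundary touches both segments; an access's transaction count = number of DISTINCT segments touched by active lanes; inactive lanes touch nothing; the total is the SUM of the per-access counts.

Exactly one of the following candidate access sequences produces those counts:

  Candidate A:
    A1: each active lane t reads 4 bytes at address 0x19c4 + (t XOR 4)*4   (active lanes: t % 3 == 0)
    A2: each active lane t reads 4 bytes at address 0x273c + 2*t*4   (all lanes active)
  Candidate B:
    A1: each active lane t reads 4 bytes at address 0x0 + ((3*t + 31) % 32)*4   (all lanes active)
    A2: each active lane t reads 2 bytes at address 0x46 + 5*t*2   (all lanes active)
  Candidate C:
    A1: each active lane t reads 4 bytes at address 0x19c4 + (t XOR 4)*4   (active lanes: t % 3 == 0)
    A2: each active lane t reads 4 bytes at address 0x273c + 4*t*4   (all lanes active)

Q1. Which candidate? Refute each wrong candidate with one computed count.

B: A1 gives 1 transaction, not 2
C: A2 gives 5 transactions, not 3
A: all counts match (2,3)

Answer: A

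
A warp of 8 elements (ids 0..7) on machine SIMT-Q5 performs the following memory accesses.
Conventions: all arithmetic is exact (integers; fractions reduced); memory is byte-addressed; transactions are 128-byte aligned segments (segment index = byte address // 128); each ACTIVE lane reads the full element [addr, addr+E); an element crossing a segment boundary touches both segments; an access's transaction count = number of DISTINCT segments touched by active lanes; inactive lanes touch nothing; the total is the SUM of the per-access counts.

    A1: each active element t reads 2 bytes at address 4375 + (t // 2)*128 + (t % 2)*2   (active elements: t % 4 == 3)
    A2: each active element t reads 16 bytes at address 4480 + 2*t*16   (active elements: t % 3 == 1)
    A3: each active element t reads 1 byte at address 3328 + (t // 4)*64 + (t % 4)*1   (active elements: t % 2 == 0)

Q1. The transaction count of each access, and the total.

A1: 2 transactions
A2: 2 transactions
A3: 1 transaction

Answer: 2,2,1; total 5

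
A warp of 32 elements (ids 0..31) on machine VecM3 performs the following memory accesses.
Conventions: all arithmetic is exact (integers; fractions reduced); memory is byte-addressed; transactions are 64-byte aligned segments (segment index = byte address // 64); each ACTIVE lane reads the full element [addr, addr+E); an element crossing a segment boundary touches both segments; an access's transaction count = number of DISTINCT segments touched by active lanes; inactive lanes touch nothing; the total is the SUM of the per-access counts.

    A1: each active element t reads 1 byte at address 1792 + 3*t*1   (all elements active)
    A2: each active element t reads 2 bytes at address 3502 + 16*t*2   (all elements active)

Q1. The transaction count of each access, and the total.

A1: 2 transactions
A2: 17 transactions

Answer: 2,17; total 19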